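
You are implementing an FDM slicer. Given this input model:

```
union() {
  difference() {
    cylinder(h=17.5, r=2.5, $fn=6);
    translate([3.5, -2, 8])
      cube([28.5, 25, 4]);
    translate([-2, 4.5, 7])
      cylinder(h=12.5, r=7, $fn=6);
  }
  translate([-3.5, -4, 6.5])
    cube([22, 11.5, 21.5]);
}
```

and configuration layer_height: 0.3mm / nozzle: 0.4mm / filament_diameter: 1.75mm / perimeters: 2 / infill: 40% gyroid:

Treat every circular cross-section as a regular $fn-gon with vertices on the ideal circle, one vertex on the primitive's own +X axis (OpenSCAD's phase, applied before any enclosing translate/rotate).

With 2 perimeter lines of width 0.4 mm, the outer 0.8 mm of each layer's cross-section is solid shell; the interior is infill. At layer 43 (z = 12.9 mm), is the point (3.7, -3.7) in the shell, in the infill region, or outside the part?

At z = 12.9 mm: the r=2.5 cylinder gives a regular 6-gon of circumradius 2.5 (constant along its height); the cube at (3.5, -2) is not intersected at this z (z outside [8, 12]); the r=7 cylinder at (-2, 4.5) gives a regular 6-gon of circumradius 7 (constant along its height); After the difference (first − rest): starting from the r=2.5 cylinder, the r=7 cylinder at (-2, 4.5) partially overlaps it — only the 14.36 mm² overlap (of its 127.31 mm²) is removed, clipping the outline — 1 connected region; the cube at (-3.5, -4) (footprint 22×11.5) is included at this height; Combining (union): the result so far lies entirely inside the 22×11.5 cube at (-3.5, -4), so the union is just the 22×11.5 cube at (-3.5, -4) — 1 connected region. Overall, the cross-section is a single solid region. The nearest boundary edge runs (18.50, -4.00)→(-3.50, -4.00); distance from the point to it = 0.30 mm. The point is inside the cross-section, 0.30 mm from the nearest boundary — within the 0.8 mm shell band (2 × 0.4).

shell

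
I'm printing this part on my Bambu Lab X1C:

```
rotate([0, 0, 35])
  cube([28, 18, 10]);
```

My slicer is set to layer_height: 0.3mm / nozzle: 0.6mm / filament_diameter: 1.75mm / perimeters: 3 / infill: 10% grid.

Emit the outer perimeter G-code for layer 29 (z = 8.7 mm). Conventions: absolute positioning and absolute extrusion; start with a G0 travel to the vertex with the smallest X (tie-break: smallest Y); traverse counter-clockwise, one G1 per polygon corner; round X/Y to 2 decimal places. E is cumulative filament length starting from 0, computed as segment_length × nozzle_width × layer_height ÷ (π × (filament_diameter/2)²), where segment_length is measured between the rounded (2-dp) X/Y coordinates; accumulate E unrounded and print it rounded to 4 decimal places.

At z = 8.7 mm: the cube (footprint 28×18) is included at this height; (rotated 35° about Z; rotation is an isometry so areas/perimeters/island counts are preserved). The outline is a single polygon with 4 vertices. Extrusion per mm of travel: 0.6 × 0.3 / (π × 0.875²) = 0.074835. Accumulating E over each segment gives final E = 6.8842.

G0 X-10.32 Y14.74 Z8.70
G1 X0.00 Y0.00 E1.3466
G1 X22.94 Y16.06 E3.4422
G1 X12.61 Y30.80 E4.7892
G1 X-10.32 Y14.74 E6.8842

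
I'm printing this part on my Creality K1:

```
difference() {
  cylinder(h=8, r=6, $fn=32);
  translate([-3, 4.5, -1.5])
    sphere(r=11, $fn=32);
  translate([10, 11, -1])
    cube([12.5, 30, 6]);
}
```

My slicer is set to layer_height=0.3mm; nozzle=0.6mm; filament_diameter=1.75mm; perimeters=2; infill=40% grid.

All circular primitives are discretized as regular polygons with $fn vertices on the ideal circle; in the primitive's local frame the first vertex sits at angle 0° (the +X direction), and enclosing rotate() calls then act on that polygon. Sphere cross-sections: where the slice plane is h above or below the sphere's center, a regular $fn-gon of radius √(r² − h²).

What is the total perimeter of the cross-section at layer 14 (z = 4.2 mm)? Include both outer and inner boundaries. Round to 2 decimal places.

26.54 mm

At z = 4.2 mm: the cylinder: section is a regular 32-gon, circumradius r=6 (perimeter = 2·32·6.000·sin(180°/32) = 37.64 mm); the sphere at (-3, 4.5): section is a regular 32-gon, circumradius = √(r²−h²) = √(11²−5.7²) = 9.408 (perimeter = 2·32·9.408·sin(180°/32) = 59.02 mm); the cube at (10, 11) (footprint 12.5×30) is included at this height (perimeter 85.00 mm); After the difference (first − rest): starting from the r=6 cylinder, the r=11 sphere at (-3, 4.5) partially overlaps it — only the 95.09 mm² overlap (of its 276.28 mm²) is removed, clipping the outline; the 12.5×30 cube at (10, 11) misses the remaining region (no effect) — boundary = 26.54 mm. Overall, the cross-section is a single solid region. Total boundary length (outer) = 26.54 mm.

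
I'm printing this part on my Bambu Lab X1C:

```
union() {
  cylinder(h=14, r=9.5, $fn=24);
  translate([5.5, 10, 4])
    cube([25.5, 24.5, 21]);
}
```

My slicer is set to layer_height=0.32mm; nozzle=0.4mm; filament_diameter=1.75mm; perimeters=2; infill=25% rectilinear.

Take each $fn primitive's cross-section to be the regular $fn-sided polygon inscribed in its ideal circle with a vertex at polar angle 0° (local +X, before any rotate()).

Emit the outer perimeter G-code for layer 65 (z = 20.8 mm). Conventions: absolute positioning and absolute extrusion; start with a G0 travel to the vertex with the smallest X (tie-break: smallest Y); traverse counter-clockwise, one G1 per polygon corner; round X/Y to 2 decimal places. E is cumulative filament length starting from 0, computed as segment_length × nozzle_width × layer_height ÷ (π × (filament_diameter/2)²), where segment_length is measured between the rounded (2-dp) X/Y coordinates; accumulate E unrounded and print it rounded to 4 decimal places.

G0 X5.50 Y10.00 Z20.80
G1 X31.00 Y10.00 E1.3570
G1 X31.00 Y34.50 E2.6608
G1 X5.50 Y34.50 E4.0178
G1 X5.50 Y10.00 E5.3216

At z = 20.8 mm: the cylinder does not reach this height (z outside [0, 14]); the cube at (5.5, 10) is present — its section is the full 25.5×24.5 rectangle; Taking the union: only the 25.5×24.5 cube at (5.5, 10) is present, so the union is just that shape — 1 connected region. The outline is a single polygon with 4 vertices. Extrusion per mm of travel: 0.4 × 0.32 / (π × 0.875²) = 0.053216. Accumulating E over each segment gives final E = 5.3216.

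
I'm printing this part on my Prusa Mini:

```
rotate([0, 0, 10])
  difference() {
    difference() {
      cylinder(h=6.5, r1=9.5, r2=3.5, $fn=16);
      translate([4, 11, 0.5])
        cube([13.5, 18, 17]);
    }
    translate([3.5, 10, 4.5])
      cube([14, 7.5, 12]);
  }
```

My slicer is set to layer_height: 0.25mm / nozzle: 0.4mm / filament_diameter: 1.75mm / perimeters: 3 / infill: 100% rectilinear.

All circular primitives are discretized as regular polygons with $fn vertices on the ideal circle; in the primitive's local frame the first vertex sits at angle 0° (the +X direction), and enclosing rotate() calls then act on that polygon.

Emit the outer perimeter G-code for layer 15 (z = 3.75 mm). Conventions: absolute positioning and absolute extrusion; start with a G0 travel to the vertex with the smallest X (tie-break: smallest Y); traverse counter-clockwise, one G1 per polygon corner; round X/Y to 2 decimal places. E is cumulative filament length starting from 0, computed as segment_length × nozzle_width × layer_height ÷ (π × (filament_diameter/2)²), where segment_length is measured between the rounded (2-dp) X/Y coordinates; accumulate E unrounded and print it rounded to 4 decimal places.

At z = 3.75 mm: the cone (r1=9.5→r2=3.5) has section circumradius 6.038 here — a regular 16-gon; the cube at (4, 11) is present — its section is the full 13.5×18 rectangle; After the difference (first − rest): starting from the cone, the 13.5×18 cube at (4, 11) misses the remaining region (no effect) — 1 connected region; the cube at (3.5, 10) is not intersected at this z (z outside [4.5, 16.5]); Subtracting the remaining from the first: none of the subtracted shapes is present at this height, so the result so far is unchanged — 1 connected region; (rotated 10° about Z; rotation is an isometry so areas/perimeters/island counts are preserved). The outline is a single polygon with 16 vertices. Extrusion per mm of travel: 0.4 × 0.25 / (π × 0.875²) = 0.041575. Accumulating E over each segment gives final E = 1.5676.

G0 X-5.95 Y-1.05 Z3.75
G1 X-5.09 Y-3.24 E0.0978
G1 X-3.46 Y-4.95 E0.1960
G1 X-1.31 Y-5.90 E0.2938
G1 X1.05 Y-5.95 E0.3919
G1 X3.24 Y-5.09 E0.4897
G1 X4.95 Y-3.46 E0.5879
G1 X5.90 Y-1.31 E0.6857
G1 X5.95 Y1.05 E0.7838
G1 X5.09 Y3.24 E0.8816
G1 X3.46 Y4.95 E0.9798
G1 X1.31 Y5.90 E1.0776
G1 X-1.05 Y5.95 E1.1757
G1 X-3.24 Y5.09 E1.2735
G1 X-4.95 Y3.46 E1.3717
G1 X-5.90 Y1.31 E1.4695
G1 X-5.95 Y-1.05 E1.5676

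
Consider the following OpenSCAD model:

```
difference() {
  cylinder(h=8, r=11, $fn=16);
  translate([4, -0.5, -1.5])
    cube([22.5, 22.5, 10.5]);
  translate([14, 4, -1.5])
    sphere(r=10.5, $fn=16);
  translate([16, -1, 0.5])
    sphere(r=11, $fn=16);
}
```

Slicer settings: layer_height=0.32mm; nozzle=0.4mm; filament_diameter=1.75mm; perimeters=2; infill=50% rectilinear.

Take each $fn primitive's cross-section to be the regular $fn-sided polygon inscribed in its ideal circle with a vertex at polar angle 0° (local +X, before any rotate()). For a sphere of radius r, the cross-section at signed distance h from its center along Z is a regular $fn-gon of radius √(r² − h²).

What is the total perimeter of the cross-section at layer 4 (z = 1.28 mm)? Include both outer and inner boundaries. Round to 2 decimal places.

At z = 1.28 mm: the r=11 cylinder gives a regular 16-gon of circumradius 11 (constant along its height) (perimeter = 2·16·11.000·sin(180°/16) = 68.67 mm); the 22.5×22.5 cube at (4, -0.5) contributes its full rectangle (perimeter 90.00 mm); the r=10.5 sphere at (14, 4) slices to a regular 16-gon of circumradius 10.125 (√(r²−h²) with h=2.78 from center) (perimeter = 2·16·10.125·sin(180°/16) = 63.21 mm); the r=11 sphere at (16, -1) slices to a regular 16-gon of circumradius 10.972 (√(r²−h²) with h=0.78 from center) (perimeter = 2·16·10.972·sin(180°/16) = 68.50 mm); Taking the first minus the rest: starting from the r=11 cylinder, the 22.5×22.5 cube at (4, -0.5) partially overlaps it — only the 53.68 mm² overlap (of its 506.25 mm²) is removed, clipping the outline; the r=10.5 sphere at (14, 4) partially overlaps it — only the 16.02 mm² overlap (of its 313.87 mm²) is removed, clipping the outline; the r=11 sphere at (16, -1) partially overlaps it — only the 12.40 mm² overlap (of its 368.57 mm²) is removed, clipping the outline — boundary = 66.64 mm. Overall, the cross-section is a single solid region. Total boundary length (outer) = 66.64 mm.

66.64 mm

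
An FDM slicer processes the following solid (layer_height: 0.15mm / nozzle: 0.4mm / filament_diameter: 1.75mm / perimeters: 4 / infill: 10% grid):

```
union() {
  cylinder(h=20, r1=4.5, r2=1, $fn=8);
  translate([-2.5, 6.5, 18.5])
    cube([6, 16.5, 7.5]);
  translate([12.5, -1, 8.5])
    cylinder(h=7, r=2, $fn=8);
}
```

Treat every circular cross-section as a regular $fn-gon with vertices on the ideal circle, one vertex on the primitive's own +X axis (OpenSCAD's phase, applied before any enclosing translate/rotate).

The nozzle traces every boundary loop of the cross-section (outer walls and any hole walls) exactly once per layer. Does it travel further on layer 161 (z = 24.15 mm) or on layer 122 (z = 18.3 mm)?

layer 161 (z = 24.15 mm)

Layer 161 (z = 24.15): the cone does not reach this height (z outside [0, 20]); the cube at (-2.5, 6.5) (footprint 6×16.5) is included at this height (perimeter 45.00 mm); the cylinder at (12.5, -1) is absent (z outside [8.5, 15.5]); Combining (union): only the 6×16.5 cube at (-2.5, 6.5) is present, so the union is just that shape — boundary = 45.00 mm. So its perimeter = 45.00 mm. Layer 122 (z = 18.3): the cone: at t=0.915 of its height the radius interpolates to r₁+(r₂−r₁)t = 1.297, giving a regular 8-gon of that circumradius (perimeter = 2·8·1.297·sin(180°/8) = 7.94 mm); the cube at (-2.5, 6.5) does not reach this height (z outside [18.5, 26]); the cylinder at (12.5, -1) does not reach this height (z outside [8.5, 15.5]); Merging all regions: only the cone is present, so the union is just that shape — boundary = 7.94 mm. So its perimeter = 7.94 mm. Layer 161 is larger (45.00 vs 7.94 mm).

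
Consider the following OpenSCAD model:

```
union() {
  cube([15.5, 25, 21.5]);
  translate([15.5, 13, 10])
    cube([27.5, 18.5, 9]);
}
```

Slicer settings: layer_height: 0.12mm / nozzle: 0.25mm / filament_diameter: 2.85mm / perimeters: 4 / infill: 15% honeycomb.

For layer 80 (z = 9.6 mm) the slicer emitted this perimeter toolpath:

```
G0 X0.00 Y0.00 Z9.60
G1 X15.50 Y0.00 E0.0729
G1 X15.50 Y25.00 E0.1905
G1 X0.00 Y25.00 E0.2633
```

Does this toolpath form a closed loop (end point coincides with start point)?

Start point (G0): (0.00, 0.00). End point (last G1): the path does not return to the start — open.

no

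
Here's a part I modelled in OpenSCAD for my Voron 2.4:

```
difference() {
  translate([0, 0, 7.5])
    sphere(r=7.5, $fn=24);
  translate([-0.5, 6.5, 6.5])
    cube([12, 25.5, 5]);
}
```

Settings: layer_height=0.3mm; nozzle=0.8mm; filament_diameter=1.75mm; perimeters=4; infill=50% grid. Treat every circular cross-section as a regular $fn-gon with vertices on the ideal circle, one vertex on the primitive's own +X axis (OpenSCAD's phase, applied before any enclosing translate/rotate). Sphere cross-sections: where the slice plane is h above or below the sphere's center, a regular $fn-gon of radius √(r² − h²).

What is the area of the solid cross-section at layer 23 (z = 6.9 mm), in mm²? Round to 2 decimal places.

At z = 6.9 mm: the r=7.5 sphere contributes a regular 24-gon of circumradius √(7.5²−0.6²) = 7.476 (area = (24/2)·7.476²·sin(360°/24) = 173.58 mm²); the cube at (-0.5, 6.5) is present — its section is the full 12×25.5 rectangle (area 306.00 mm²); Taking the first minus the rest: starting from the r=7.5 sphere (173.58 mm²), the 12×25.5 cube at (-0.5, 6.5) partially overlaps it — only the 2.74 mm² overlap (of its 306.00 mm²) is removed, clipping the outline — area = 170.84 mm². Overall, the cross-section is a single solid region. Net area = 170.84 mm².

170.84 mm²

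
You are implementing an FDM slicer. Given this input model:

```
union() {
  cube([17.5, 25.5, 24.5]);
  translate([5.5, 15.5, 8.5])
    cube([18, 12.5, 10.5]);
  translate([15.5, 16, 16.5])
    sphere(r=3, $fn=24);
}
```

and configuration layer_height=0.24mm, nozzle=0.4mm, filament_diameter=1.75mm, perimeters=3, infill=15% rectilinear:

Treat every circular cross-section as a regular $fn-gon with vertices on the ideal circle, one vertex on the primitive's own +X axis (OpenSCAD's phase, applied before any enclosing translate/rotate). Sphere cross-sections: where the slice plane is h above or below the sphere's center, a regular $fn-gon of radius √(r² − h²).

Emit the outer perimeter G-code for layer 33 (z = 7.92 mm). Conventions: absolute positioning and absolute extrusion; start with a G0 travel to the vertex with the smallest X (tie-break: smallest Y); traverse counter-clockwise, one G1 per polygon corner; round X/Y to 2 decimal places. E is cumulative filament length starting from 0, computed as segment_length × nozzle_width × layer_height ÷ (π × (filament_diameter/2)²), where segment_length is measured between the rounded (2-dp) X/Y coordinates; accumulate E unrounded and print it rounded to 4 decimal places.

At z = 7.92 mm: the 17.5×25.5 cube contributes its full rectangle; the cube at (5.5, 15.5) is not intersected at this z (z outside [8.5, 19]); the sphere at (15.5, 16) is not intersected at this z (|z−center|=8.580 > r=3); Combining (union): only the 17.5×25.5 cube is present, so the union is just that shape — 1 connected region. The outline is a single polygon with 4 vertices. Extrusion per mm of travel: 0.4 × 0.24 / (π × 0.875²) = 0.039912. Accumulating E over each segment gives final E = 3.4324.

G0 X0.00 Y0.00 Z7.92
G1 X17.50 Y0.00 E0.6985
G1 X17.50 Y25.50 E1.7162
G1 X0.00 Y25.50 E2.4147
G1 X0.00 Y0.00 E3.4324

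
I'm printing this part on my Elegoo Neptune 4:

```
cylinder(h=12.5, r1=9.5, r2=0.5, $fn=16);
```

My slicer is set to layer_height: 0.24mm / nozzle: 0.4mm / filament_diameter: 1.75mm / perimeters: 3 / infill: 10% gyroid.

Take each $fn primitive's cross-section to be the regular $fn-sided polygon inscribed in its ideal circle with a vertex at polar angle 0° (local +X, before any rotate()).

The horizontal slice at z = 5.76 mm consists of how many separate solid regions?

At z = 5.76 mm: the cone: at t=0.461 of its height the radius interpolates to r₁+(r₂−r₁)t = 5.353, giving a regular 16-gon of that circumradius. The result has 1 disconnected region.

1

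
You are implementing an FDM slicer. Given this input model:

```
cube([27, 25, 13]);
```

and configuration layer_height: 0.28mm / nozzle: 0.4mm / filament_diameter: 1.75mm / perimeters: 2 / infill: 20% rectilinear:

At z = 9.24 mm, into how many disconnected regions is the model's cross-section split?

1

At z = 9.24 mm: the cube (footprint 27×25) is included at this height. The result has 1 disconnected region.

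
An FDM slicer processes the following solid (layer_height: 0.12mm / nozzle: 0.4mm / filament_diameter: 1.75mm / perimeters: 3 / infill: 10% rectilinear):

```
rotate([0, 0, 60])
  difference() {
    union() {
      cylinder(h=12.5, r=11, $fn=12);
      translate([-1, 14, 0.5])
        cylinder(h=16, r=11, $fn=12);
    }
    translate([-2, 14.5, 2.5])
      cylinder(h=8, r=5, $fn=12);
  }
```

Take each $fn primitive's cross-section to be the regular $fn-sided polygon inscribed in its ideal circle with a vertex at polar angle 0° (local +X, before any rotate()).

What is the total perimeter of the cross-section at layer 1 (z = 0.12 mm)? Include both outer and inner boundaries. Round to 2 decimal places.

At z = 0.12 mm: the r=11 cylinder gives a regular 12-gon of circumradius 11 (constant along its height) (perimeter = 2·12·11.000·sin(180°/12) = 68.33 mm); the cylinder at (-1, 14) does not reach this height (z outside [0.5, 16.5]); Merging all regions: only the r=11 cylinder is present, so the union is just that shape — boundary = 68.33 mm; the cylinder at (-2, 14.5) is absent (z outside [2.5, 10.5]); After the difference (first − rest): none of the subtracted shapes is present at this height, so that combined region is unchanged — boundary = 68.33 mm; (whole slice rotated 60° about Z — lengths, areas and connectivity unchanged). Overall, the cross-section is a single solid region. Total boundary length (outer) = 68.33 mm.

68.33 mm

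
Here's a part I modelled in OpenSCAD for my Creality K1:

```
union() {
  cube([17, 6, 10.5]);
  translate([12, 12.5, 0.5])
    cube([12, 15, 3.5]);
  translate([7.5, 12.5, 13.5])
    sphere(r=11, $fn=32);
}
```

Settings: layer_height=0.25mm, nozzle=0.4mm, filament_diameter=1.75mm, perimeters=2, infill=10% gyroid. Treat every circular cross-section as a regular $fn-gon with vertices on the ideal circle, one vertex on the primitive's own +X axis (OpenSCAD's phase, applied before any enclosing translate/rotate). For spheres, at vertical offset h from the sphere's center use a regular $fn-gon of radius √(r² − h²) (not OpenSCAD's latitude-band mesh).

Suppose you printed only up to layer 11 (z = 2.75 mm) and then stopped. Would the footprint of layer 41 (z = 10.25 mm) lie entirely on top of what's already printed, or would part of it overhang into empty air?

part overhangs

Compare the two slices. At z = 2.75: the cube is present — its section is the full 17×6 rectangle (area 102.00 mm²); the cube at (12, 12.5) is present — its section is the full 12×15 rectangle (area 180.00 mm²); the sphere at (7.5, 12.5): section is a regular 32-gon, circumradius = √(r²−h²) = √(11²−10.75²) = 2.332 (area = (32/2)·2.332²·sin(360°/32) = 16.97 mm²); Merging all regions: the 3 present regions are separate (no shared area or edge), so areas and boundary lengths simply add and each stays a separate island — area = 298.97 mm². At z = 10.25: the cube (footprint 17×6) is included at this height (area 102.00 mm²); the cube at (12, 12.5) does not reach this height (z outside [0.5, 4]); the r=11 sphere at (7.5, 12.5) slices to a regular 32-gon of circumradius 10.509 (√(r²−h²) with h=3.25 from center) (area = (32/2)·10.509²·sin(360°/32) = 344.72 mm²); Combining (union): the regions partially overlap — summed areas 446.72 mm² minus the doubly-counted overlap 45.21 mm² gives 401.51 mm² — area = 401.51 mm². Checking containment: at z = 10.25 the cross-section extends beyond the z = 2.75 cross-section by about 242.01 mm².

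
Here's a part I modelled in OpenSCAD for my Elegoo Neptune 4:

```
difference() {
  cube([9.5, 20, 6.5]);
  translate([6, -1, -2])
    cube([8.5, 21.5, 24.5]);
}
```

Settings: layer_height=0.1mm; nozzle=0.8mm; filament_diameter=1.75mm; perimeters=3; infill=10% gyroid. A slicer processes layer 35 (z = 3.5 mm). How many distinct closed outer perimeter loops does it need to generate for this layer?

1

At z = 3.5 mm: the cube is present — its section is the full 9.5×20 rectangle; the cube at (6, -1) is present — its section is the full 8.5×21.5 rectangle; Subtracting the remaining from the first: starting from the 9.5×20 cube, the 8.5×21.5 cube at (6, -1) partially overlaps it — only the 70.00 mm² overlap (of its 182.75 mm²) is removed, clipping the outline — 1 connected region. The result has 1 disconnected region.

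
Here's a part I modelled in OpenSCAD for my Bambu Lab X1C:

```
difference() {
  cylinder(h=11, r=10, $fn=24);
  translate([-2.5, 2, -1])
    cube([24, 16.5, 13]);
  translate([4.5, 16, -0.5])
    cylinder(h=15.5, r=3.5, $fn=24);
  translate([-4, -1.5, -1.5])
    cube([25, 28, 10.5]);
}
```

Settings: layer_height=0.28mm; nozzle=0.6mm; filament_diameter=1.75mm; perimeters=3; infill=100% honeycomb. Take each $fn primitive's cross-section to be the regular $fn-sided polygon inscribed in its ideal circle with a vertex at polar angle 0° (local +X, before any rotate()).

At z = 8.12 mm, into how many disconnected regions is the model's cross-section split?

At z = 8.12 mm: the r=10 cylinder contributes a regular 24-gon of circumradius 10; the cube at (-2.5, 2) (footprint 24×16.5) is included at this height; the r=3.5 cylinder at (4.5, 16) contributes a regular 24-gon of circumradius 3.5; the cube at (-4, -1.5) (footprint 25×28) is included at this height; Subtracting the remaining from the first: starting from the r=10 cylinder, the 24×16.5 cube at (-2.5, 2) partially overlaps it — only the 77.50 mm² overlap (of its 396.00 mm²) is removed, clipping the outline; the r=3.5 cylinder at (4.5, 16) misses the remaining region (no effect); the 25×28 cube at (-4, -1.5) partially overlaps it — only the 59.67 mm² overlap (of its 700.00 mm²) is removed, clipping the outline — 1 connected region. The result has 1 disconnected region.

1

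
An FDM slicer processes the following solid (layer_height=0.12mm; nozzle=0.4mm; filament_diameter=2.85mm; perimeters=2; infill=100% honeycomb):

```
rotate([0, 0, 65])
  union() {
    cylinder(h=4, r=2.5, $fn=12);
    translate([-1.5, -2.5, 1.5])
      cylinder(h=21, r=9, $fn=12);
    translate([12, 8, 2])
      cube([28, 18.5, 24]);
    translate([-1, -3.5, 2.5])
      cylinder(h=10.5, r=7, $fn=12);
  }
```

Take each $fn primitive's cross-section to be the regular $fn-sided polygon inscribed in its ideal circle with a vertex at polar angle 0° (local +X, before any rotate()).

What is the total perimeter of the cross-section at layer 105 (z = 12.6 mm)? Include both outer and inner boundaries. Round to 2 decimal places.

148.90 mm

At z = 12.6 mm: the cylinder does not reach this height (z outside [0, 4]); the r=9 cylinder at (-1.5, -2.5) contributes a regular 12-gon of circumradius 9 (perimeter = 2·12·9.000·sin(180°/12) = 55.90 mm); the cube at (12, 8) (footprint 28×18.5) is included at this height (perimeter 93.00 mm); the cylinder at (-1, -3.5): section is a regular 12-gon, circumradius r=7 (perimeter = 2·12·7.000·sin(180°/12) = 43.48 mm); Taking the union: the regions partially overlap (shared area 147.00 mm²), so the edge portions inside another operand are dropped and the merged outline is re-measured after clipping — boundary = 148.90 mm; (whole slice rotated 65° about Z — lengths, areas and connectivity unchanged). Overall, the cross-section has 2 separate islands. Total boundary length (outer) = 148.90 mm.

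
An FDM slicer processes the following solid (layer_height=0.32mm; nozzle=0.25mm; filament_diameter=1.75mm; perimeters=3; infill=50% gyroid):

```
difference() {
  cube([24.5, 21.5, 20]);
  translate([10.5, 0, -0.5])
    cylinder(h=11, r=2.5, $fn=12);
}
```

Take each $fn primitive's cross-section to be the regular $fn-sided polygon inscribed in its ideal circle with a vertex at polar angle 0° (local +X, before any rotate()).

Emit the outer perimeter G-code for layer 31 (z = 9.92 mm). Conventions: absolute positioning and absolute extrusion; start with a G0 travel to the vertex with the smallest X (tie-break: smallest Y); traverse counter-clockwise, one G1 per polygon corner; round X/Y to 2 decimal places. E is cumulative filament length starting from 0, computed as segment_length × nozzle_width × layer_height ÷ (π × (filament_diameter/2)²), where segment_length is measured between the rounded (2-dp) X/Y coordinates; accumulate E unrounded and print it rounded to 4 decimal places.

At z = 9.92 mm: the cube (footprint 24.5×21.5) is included at this height; the cylinder at (10.5, 0): section is a regular 12-gon, circumradius r=2.5; Taking the first minus the rest: starting from the 24.5×21.5 cube, the r=2.5 cylinder at (10.5, 0) partially overlaps it — only the 9.38 mm² overlap (of its 18.75 mm²) is removed, clipping the outline — 1 connected region. The outline is a single polygon with 11 vertices. Extrusion per mm of travel: 0.25 × 0.32 / (π × 0.875²) = 0.033260. Accumulating E over each segment gives final E = 3.1522.

G0 X0.00 Y0.00 Z9.92
G1 X8.00 Y0.00 E0.2661
G1 X8.33 Y1.25 E0.3091
G1 X9.25 Y2.17 E0.3524
G1 X10.50 Y2.50 E0.3954
G1 X11.75 Y2.17 E0.4384
G1 X12.67 Y1.25 E0.4816
G1 X13.00 Y0.00 E0.5246
G1 X24.50 Y0.00 E0.9071
G1 X24.50 Y21.50 E1.6222
G1 X0.00 Y21.50 E2.4371
G1 X0.00 Y0.00 E3.1522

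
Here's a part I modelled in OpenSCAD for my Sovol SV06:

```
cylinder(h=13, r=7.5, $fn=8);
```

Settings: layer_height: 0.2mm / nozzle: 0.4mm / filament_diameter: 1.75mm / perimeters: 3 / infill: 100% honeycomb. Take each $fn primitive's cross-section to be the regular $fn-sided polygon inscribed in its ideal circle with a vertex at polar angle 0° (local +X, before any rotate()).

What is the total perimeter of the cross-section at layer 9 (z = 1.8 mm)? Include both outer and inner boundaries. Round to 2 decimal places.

At z = 1.8 mm: the cylinder: section is a regular 8-gon, circumradius r=7.5 (perimeter = 2·8·7.500·sin(180°/8) = 45.92 mm). Overall, the cross-section is a single solid region. Total boundary length (outer) = 45.92 mm.

45.92 mm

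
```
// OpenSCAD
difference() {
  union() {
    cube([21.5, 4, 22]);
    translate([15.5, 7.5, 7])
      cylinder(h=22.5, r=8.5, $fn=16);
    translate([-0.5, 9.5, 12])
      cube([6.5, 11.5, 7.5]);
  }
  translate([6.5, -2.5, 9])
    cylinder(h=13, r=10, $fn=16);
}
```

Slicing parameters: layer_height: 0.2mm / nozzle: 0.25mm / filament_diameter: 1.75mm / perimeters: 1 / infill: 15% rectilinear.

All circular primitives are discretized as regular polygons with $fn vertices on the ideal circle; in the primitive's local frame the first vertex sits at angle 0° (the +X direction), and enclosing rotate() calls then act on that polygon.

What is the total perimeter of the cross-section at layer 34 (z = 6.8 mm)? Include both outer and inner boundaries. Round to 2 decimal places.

51.00 mm

At z = 6.8 mm: the 21.5×4 cube contributes its full rectangle (perimeter 51.00 mm); the cylinder at (15.5, 7.5) is not intersected at this z (z outside [7, 29.5]); the cube at (-0.5, 9.5) is absent (z outside [12, 19.5]); Merging all regions: only the 21.5×4 cube is present, so the union is just that shape — boundary = 51.00 mm; the cylinder at (6.5, -2.5) is not intersected at this z (z outside [9, 22]); Subtracting the remaining from the first: none of the subtracted shapes is present at this height, so the result so far is unchanged — boundary = 51.00 mm. Overall, the cross-section is a single solid region. Total boundary length (outer) = 51.00 mm.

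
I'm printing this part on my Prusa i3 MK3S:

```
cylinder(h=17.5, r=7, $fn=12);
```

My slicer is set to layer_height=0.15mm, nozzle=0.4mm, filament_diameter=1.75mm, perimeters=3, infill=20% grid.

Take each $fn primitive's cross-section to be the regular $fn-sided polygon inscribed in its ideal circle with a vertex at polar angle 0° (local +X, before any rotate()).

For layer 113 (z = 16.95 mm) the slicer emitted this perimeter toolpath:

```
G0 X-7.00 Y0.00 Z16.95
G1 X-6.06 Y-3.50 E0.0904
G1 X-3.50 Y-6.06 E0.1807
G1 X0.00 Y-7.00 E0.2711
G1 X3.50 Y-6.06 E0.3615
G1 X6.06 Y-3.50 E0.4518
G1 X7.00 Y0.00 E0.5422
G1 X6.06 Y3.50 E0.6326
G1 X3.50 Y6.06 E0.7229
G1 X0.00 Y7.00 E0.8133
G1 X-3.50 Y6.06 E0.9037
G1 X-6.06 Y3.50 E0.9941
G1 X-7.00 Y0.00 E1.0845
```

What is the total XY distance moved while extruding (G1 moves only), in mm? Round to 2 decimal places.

Sum the Euclidean lengths of each G1 segment: total = 43.47 mm.

43.47 mm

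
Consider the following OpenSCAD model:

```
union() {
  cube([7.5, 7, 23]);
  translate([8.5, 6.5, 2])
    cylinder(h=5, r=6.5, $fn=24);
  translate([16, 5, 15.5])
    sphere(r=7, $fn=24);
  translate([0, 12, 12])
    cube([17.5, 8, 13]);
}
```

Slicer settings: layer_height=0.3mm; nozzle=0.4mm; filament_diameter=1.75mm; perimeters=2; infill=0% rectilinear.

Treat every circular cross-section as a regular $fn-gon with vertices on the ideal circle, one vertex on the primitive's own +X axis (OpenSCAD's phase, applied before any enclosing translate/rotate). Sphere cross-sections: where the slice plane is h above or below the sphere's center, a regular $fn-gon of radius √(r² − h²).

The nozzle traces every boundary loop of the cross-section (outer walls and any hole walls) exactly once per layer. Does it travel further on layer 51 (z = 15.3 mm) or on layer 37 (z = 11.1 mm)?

Layer 51 (z = 15.3): the cube is present — its section is the full 7.5×7 rectangle (perimeter 29.00 mm); the cylinder at (8.5, 6.5) is not intersected at this z (z outside [2, 7]); the r=7 sphere at (16, 5) contributes a regular 24-gon of circumradius √(7²−0.2²) = 6.997 (perimeter = 2·24·6.997·sin(180°/24) = 43.84 mm); the cube at (0, 12) (footprint 17.5×8) is included at this height (perimeter 51.00 mm); Taking the union: the 3 present regions are separate (no shared area or edge), so areas and boundary lengths simply add and each stays a separate island — boundary = 123.84 mm. So its perimeter = 123.84 mm. Layer 37 (z = 11.1): the 7.5×7 cube contributes its full rectangle (perimeter 29.00 mm); the cylinder at (8.5, 6.5) is not intersected at this z (z outside [2, 7]); the r=7 sphere at (16, 5) contributes a regular 24-gon of circumradius √(7²−4.4²) = 5.444 (perimeter = 2·24·5.444·sin(180°/24) = 34.11 mm); the cube at (0, 12) is absent (z outside [12, 25]); Taking the union: the 2 present regions are separate (no shared area or edge), so areas and boundary lengths simply add and each stays a separate island — boundary = 63.11 mm. So its perimeter = 63.11 mm. Layer 51 is larger (123.84 vs 63.11 mm).

layer 51 (z = 15.3 mm)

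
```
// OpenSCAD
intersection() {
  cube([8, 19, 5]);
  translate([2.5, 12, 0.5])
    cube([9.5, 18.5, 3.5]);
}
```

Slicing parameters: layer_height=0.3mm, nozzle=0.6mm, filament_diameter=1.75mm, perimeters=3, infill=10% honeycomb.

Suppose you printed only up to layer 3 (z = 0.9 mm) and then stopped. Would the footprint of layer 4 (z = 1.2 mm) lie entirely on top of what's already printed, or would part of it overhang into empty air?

Compare the two slices. At z = 0.9: the cube (footprint 8×19) is included at this height (area 152.00 mm²); the 9.5×18.5 cube at (2.5, 12) contributes its full rectangle (area 175.75 mm²); Keeping only the common overlap: the 9.5×18.5 cube at (2.5, 12) partially overlaps the 8×19 cube; clipping to the common part keeps 38.50 mm² — area = 38.50 mm². At z = 1.2: the 8×19 cube contributes its full rectangle (area 152.00 mm²); the 9.5×18.5 cube at (2.5, 12) contributes its full rectangle (area 175.75 mm²); After intersecting: the 9.5×18.5 cube at (2.5, 12) partially overlaps the 8×19 cube; clipping to the common part keeps 38.50 mm² — area = 38.50 mm². Checking containment: the cross-section at z = 1.2 is a subset of the cross-section at z = 0.9.

entirely on top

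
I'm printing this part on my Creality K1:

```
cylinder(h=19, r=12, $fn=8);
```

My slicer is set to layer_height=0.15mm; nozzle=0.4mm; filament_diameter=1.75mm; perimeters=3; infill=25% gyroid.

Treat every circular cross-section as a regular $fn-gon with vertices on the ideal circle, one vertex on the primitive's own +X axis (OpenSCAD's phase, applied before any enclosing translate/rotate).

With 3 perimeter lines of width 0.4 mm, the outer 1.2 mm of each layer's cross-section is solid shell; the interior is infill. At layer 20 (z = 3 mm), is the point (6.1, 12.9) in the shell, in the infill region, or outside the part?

At z = 3 mm: the r=12 cylinder gives a regular 8-gon of circumradius 12 (constant along its height). Overall, the cross-section is a single solid region. The nearest boundary edge runs (8.49, 8.49)→(0.00, 12.00); distance from the point to it = 3.17 mm. The point is not inside any of the regions above, so it lies outside the cross-section (3.17 mm from the nearest boundary).

outside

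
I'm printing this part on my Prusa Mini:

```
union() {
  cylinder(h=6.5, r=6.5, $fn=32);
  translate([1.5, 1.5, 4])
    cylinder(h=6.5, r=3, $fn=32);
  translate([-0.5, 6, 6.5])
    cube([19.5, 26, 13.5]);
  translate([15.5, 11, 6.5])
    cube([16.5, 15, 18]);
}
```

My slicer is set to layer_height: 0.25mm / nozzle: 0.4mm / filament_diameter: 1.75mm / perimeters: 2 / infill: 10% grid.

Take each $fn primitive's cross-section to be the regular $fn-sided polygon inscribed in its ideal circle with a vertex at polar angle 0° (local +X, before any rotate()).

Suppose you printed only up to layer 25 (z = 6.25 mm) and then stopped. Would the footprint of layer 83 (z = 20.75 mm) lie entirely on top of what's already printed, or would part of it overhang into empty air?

Compare the two slices. At z = 6.25: the r=6.5 cylinder gives a regular 32-gon of circumradius 6.5 (constant along its height) (area = (32/2)·6.500²·sin(360°/32) = 131.88 mm²); the r=3 cylinder at (1.5, 1.5) contributes a regular 32-gon of circumradius 3 (area = (32/2)·3.000²·sin(360°/32) = 28.09 mm²); the cube at (-0.5, 6) does not reach this height (z outside [6.5, 20]); the cube at (15.5, 11) does not reach this height (z outside [6.5, 24.5]); Merging all regions: the r=3 cylinder at (1.5, 1.5) lies entirely inside the r=6.5 cylinder, so the union is just the r=6.5 cylinder — area = 131.88 mm². At z = 20.75: the cylinder does not reach this height (z outside [0, 6.5]); the cylinder at (1.5, 1.5) does not reach this height (z outside [4, 10.5]); the cube at (-0.5, 6) does not reach this height (z outside [6.5, 20]); the cube at (15.5, 11) (footprint 16.5×15) is included at this height (area 247.50 mm²); Taking the union: only the 16.5×15 cube at (15.5, 11) is present, so the union is just that shape — area = 247.50 mm². Checking containment: at z = 20.75 the cross-section extends beyond the z = 6.25 cross-section by about 247.50 mm².

part overhangs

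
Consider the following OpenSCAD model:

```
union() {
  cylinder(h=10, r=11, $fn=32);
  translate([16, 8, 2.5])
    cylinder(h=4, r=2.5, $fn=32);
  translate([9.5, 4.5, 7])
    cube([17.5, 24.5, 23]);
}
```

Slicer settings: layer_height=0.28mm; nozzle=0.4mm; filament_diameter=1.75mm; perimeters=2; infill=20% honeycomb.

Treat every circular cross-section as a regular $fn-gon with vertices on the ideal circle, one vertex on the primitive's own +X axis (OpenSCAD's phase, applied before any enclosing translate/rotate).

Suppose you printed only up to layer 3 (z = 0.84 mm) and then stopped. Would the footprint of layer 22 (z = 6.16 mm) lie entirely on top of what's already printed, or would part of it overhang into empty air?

Compare the two slices. At z = 0.84: the r=11 cylinder gives a regular 32-gon of circumradius 11 (constant along its height) (area = (32/2)·11.000²·sin(360°/32) = 377.69 mm²); the cylinder at (16, 8) does not reach this height (z outside [2.5, 6.5]); the cube at (9.5, 4.5) is absent (z outside [7, 30]); Merging all regions: only the r=11 cylinder is present, so the union is just that shape — area = 377.69 mm². At z = 6.16: the r=11 cylinder gives a regular 32-gon of circumradius 11 (constant along its height) (area = (32/2)·11.000²·sin(360°/32) = 377.69 mm²); the r=2.5 cylinder at (16, 8) contributes a regular 32-gon of circumradius 2.5 (area = (32/2)·2.500²·sin(360°/32) = 19.51 mm²); the cube at (9.5, 4.5) is absent (z outside [7, 30]); Taking the union: the 2 present regions are separate (no shared area or edge), so areas and boundary lengths simply add and each stays a separate island — area = 397.20 mm². Checking containment: at z = 6.16 the cross-section extends beyond the z = 0.84 cross-section by about 19.51 mm².

part overhangs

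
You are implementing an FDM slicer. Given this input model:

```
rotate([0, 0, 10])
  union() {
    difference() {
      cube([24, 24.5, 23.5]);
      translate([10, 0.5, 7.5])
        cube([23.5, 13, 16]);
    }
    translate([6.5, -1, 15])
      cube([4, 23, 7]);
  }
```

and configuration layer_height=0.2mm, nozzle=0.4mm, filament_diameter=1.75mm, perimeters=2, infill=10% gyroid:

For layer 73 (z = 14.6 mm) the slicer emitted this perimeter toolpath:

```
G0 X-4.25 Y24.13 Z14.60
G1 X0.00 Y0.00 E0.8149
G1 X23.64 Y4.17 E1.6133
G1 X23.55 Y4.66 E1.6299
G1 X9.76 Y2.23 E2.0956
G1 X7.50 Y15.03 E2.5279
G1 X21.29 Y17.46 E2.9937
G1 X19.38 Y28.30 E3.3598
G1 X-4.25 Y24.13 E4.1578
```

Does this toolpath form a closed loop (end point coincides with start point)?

Start point (G0): (-4.25, 24.13). End point (last G1): the path returns to the start — closed.

yes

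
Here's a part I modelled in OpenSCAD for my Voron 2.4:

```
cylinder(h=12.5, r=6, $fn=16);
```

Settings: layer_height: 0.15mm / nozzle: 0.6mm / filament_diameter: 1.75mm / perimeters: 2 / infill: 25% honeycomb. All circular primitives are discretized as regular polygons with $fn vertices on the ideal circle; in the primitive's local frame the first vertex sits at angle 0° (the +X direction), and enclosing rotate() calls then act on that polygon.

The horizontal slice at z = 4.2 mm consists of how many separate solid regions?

At z = 4.2 mm: the cylinder: section is a regular 16-gon, circumradius r=6. The result has 1 disconnected region.

1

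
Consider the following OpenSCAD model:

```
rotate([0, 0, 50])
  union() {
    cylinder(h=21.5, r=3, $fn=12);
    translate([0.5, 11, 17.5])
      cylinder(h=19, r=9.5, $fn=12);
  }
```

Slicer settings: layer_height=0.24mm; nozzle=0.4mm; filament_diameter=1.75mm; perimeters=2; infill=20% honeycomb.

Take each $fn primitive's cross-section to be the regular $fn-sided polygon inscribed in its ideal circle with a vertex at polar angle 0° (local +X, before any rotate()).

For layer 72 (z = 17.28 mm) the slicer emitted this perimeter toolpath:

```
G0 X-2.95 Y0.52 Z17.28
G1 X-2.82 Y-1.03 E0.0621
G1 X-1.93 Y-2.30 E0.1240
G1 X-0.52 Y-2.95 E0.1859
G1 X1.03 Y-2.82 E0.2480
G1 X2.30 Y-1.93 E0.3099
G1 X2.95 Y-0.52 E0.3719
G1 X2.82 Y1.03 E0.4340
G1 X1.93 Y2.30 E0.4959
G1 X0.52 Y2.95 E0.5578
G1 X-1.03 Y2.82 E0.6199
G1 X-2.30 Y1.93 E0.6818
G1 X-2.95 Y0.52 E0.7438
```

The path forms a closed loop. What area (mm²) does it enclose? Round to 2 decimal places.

27.00 mm²

Apply the shoelace formula to the sequence of (X, Y) vertices; enclosed area = 27.00 mm².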